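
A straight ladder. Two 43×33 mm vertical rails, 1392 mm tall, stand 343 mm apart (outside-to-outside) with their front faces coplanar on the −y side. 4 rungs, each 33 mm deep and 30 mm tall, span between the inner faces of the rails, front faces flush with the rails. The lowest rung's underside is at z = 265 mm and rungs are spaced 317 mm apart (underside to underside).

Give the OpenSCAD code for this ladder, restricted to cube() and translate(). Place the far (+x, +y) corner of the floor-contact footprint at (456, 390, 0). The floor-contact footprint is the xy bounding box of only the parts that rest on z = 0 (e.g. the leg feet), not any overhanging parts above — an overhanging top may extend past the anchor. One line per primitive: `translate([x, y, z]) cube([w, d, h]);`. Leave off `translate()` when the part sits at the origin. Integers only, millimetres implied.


// rung span = 343 - 2*43 = 257
// rung[k] z = 265 + k*317
translate([113, 357, 0]) cube([43, 33, 1392]);
translate([413, 357, 0]) cube([43, 33, 1392]);
translate([156, 357, 265]) cube([257, 33, 30]);
translate([156, 357, 582]) cube([257, 33, 30]);
translate([156, 357, 899]) cube([257, 33, 30]);
translate([156, 357, 1216]) cube([257, 33, 30]);


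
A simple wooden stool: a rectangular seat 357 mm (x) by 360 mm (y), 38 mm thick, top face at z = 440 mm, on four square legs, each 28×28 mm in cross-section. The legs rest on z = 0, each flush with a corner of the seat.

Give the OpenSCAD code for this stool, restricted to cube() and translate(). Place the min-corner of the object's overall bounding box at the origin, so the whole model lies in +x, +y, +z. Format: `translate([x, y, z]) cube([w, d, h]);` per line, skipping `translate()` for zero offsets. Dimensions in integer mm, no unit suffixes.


translate([0, 0, 402]) cube([357, 360, 38]);
cube([28, 28, 402]);
translate([329, 0, 0]) cube([28, 28, 402]);
translate([0, 332, 0]) cube([28, 28, 402]);
translate([329, 332, 0]) cube([28, 28, 402]);


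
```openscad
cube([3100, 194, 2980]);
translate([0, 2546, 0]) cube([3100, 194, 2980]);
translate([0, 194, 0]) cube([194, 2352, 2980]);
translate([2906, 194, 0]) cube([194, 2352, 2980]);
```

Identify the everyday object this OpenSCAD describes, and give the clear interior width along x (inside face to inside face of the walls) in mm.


A house (or room) frame. The interior width is 2712 mm.

Four 2980 mm walls enclosing a rectangle with no floor or roof — a room or house frame. Outside width is 3100 mm and wall thickness is 194 mm, so the interior width is 3100 − 2 × 194 = 2712 mm.


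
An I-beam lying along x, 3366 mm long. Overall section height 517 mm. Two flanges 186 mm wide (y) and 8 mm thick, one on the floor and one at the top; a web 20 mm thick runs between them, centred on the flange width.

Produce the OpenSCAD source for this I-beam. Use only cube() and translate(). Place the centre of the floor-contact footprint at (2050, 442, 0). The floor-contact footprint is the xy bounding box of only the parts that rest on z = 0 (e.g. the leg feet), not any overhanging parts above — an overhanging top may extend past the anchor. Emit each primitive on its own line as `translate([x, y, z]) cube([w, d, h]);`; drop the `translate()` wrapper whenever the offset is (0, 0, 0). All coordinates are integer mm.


translate([367, 349, 0]) cube([3366, 186, 8]);
translate([367, 432, 8]) cube([3366, 20, 501]);
translate([367, 349, 509]) cube([3366, 186, 8]);


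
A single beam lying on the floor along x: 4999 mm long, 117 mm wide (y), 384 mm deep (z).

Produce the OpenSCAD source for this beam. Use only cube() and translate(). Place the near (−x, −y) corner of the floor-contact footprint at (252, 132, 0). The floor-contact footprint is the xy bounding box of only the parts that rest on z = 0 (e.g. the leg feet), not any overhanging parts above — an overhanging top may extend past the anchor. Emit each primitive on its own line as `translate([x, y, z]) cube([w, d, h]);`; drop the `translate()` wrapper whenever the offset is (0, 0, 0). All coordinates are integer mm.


translate([252, 132, 0]) cube([4999, 117, 384]);


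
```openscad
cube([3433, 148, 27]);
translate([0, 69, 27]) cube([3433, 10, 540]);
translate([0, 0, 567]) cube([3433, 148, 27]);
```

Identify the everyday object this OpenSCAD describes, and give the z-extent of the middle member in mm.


An I-beam. The web height is 540 mm.

Two wide flanges with a thin centred web — an I-beam. Overall 594 mm minus two 27 mm flanges gives a web of 594 − 2·27 = 540 mm.


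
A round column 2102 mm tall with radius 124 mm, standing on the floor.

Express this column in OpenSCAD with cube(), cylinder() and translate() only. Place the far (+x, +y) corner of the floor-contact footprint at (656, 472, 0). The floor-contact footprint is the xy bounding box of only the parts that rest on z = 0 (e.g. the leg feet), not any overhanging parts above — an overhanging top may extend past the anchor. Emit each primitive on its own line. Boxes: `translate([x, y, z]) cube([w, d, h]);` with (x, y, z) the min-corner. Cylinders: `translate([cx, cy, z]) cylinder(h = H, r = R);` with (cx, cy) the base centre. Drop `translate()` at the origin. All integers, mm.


translate([532, 348, 0]) cylinder(h = 2102, r = 124);


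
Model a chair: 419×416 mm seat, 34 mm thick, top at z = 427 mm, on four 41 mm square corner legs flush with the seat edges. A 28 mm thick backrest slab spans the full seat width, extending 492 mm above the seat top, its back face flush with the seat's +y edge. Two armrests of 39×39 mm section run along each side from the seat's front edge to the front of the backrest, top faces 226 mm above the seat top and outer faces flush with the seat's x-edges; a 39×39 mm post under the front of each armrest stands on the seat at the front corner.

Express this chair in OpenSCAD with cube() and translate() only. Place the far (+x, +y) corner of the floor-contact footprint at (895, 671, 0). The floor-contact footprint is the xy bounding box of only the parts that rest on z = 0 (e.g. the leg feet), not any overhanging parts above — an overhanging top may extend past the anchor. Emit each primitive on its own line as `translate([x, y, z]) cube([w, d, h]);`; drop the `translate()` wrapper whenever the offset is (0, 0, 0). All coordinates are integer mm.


// leg_h = 427 - 34 = 393
// arm post h = 226 - 39 = 187
translate([476, 255, 393]) cube([419, 416, 34]);
translate([476, 255, 0]) cube([41, 41, 393]);
translate([854, 255, 0]) cube([41, 41, 393]);
translate([476, 630, 0]) cube([41, 41, 393]);
translate([854, 630, 0]) cube([41, 41, 393]);
translate([476, 643, 427]) cube([419, 28, 492]);
translate([476, 255, 614]) cube([39, 388, 39]);
translate([856, 255, 614]) cube([39, 388, 39]);
translate([476, 255, 427]) cube([39, 39, 187]);
translate([856, 255, 427]) cube([39, 39, 187]);


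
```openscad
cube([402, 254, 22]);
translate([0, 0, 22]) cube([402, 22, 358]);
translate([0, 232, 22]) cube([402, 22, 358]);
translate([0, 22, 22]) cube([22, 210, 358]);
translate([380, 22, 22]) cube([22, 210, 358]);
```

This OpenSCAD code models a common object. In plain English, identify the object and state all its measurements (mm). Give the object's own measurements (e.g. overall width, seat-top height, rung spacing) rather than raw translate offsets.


An open-topped rectangular box: outside dimensions 402×254×380 mm, with a uniform wall and base thickness of 22 mm. The base is a full 402×254 slab on the floor; four walls sit on top of the base. The front and back walls (the −y and +y sides) span the full width; the two side walls fit between them.


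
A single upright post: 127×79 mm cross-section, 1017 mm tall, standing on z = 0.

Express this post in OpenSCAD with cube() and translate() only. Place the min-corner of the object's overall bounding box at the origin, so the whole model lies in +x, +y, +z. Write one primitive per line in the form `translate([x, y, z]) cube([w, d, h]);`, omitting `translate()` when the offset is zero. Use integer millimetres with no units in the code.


cube([127, 79, 1017]);


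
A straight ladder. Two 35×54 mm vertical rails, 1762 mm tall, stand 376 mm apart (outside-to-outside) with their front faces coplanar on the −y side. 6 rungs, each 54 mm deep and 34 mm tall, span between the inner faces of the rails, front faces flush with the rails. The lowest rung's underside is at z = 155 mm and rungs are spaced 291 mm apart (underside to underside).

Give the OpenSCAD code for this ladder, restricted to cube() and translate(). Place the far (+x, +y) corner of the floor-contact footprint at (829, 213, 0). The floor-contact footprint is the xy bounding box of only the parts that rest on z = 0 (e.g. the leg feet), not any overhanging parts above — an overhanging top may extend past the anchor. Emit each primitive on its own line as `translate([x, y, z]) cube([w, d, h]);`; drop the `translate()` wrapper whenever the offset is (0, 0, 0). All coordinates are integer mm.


translate([453, 159, 0]) cube([35, 54, 1762]);
translate([794, 159, 0]) cube([35, 54, 1762]);
translate([488, 159, 155]) cube([306, 54, 34]);
translate([488, 159, 446]) cube([306, 54, 34]);
translate([488, 159, 737]) cube([306, 54, 34]);
translate([488, 159, 1028]) cube([306, 54, 34]);
translate([488, 159, 1319]) cube([306, 54, 34]);
translate([488, 159, 1610]) cube([306, 54, 34]);


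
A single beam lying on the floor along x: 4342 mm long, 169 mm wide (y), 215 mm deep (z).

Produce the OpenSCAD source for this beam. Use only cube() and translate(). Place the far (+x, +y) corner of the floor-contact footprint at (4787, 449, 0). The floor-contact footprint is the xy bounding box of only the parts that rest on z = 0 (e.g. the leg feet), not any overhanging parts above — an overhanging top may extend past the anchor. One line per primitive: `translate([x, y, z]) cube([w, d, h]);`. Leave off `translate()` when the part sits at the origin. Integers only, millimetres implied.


translate([445, 280, 0]) cube([4342, 169, 215]);


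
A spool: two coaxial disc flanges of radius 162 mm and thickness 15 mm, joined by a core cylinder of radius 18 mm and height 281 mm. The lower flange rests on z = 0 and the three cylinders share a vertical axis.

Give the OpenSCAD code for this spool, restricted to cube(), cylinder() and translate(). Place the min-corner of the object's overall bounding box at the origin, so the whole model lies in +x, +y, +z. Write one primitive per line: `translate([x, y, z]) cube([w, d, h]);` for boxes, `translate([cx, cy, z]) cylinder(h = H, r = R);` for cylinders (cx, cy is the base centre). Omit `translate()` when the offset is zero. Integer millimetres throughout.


translate([162, 162, 0]) cylinder(h = 15, r = 162);
translate([162, 162, 15]) cylinder(h = 281, r = 18);
translate([162, 162, 296]) cylinder(h = 15, r = 162);


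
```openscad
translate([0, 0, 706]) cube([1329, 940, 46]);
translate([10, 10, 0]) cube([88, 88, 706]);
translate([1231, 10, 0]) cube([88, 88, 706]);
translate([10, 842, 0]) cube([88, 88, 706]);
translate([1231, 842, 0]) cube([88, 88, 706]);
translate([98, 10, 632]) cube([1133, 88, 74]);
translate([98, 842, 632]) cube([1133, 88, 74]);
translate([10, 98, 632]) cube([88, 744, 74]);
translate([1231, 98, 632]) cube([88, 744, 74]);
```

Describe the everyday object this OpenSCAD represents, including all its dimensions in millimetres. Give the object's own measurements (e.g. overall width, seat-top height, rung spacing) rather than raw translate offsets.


A rectangular dining table. The top is 1329×940×46 mm with its upper surface at z = 752 mm. It stands on four 88×88 mm square legs, each inset 10 mm from the nearest pair of top edges, running from the floor to the underside of the top. Four apron rails, 88 mm thick and 74 mm tall, run between adjacent legs with their top edges flush with the underside of the top and their outer faces flush with the legs' outer faces.


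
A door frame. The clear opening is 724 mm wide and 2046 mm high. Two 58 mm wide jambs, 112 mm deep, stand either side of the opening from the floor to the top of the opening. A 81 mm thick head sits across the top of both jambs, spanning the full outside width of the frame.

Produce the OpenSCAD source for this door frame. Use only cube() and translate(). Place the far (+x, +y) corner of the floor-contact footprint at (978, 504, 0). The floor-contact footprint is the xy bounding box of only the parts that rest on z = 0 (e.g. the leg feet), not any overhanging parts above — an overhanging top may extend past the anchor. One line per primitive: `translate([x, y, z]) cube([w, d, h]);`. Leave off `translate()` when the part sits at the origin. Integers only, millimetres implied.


translate([138, 392, 0]) cube([58, 112, 2046]);
translate([920, 392, 0]) cube([58, 112, 2046]);
translate([138, 392, 2046]) cube([840, 112, 81]);


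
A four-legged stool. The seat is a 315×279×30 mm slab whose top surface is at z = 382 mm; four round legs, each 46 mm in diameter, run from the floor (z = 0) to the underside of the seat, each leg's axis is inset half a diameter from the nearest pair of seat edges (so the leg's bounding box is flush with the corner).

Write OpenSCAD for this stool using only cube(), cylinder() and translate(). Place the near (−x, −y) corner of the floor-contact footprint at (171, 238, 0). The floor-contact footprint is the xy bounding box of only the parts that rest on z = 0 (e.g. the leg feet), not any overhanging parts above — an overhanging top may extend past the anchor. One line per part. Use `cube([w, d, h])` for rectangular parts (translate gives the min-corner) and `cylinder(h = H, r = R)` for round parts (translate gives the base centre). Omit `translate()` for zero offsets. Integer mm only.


translate([171, 238, 352]) cube([315, 279, 30]);
translate([194, 261, 0]) cylinder(h = 352, r = 23);
translate([463, 261, 0]) cylinder(h = 352, r = 23);
translate([194, 494, 0]) cylinder(h = 352, r = 23);
translate([463, 494, 0]) cylinder(h = 352, r = 23);


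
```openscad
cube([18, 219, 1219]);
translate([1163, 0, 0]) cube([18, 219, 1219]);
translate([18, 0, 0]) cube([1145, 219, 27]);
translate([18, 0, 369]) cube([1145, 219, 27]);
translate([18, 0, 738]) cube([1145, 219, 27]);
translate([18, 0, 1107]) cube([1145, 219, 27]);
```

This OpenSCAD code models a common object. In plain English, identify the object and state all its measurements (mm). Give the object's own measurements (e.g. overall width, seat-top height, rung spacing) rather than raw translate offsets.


An open bookshelf. Two side panels, each 18 mm thick, 219 mm deep and 1219 mm tall, stand 1181 mm apart (outside-to-outside). Between them sit 4 shelves, each 27 mm thick and 219 mm deep, spanning the full gap between the sides. The bottom shelf rests on the floor (its underside at z = 0) and the clear gap between one shelf's top and the next shelf's underside is 342 mm.


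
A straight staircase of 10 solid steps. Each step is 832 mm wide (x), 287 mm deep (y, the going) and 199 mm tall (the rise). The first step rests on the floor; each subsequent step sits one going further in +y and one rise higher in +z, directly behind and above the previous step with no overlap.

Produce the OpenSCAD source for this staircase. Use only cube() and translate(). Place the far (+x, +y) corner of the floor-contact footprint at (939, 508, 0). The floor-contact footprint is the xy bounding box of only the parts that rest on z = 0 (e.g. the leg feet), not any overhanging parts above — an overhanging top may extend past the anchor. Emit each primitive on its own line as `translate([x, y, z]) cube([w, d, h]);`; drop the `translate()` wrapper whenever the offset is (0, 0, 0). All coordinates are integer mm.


translate([107, 221, 0]) cube([832, 287, 199]);
translate([107, 508, 199]) cube([832, 287, 199]);
translate([107, 795, 398]) cube([832, 287, 199]);
translate([107, 1082, 597]) cube([832, 287, 199]);
translate([107, 1369, 796]) cube([832, 287, 199]);
translate([107, 1656, 995]) cube([832, 287, 199]);
translate([107, 1943, 1194]) cube([832, 287, 199]);
translate([107, 2230, 1393]) cube([832, 287, 199]);
translate([107, 2517, 1592]) cube([832, 287, 199]);
translate([107, 2804, 1791]) cube([832, 287, 199]);


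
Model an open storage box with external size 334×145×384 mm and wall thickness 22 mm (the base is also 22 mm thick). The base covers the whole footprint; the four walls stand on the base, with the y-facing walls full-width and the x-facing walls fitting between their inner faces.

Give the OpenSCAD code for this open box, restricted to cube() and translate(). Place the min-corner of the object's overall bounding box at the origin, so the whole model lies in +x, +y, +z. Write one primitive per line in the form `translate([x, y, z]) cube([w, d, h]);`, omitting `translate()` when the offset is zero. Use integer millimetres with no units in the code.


cube([334, 145, 22]);
translate([0, 0, 22]) cube([334, 22, 362]);
translate([0, 123, 22]) cube([334, 22, 362]);
translate([0, 22, 22]) cube([22, 101, 362]);
translate([312, 22, 22]) cube([22, 101, 362]);


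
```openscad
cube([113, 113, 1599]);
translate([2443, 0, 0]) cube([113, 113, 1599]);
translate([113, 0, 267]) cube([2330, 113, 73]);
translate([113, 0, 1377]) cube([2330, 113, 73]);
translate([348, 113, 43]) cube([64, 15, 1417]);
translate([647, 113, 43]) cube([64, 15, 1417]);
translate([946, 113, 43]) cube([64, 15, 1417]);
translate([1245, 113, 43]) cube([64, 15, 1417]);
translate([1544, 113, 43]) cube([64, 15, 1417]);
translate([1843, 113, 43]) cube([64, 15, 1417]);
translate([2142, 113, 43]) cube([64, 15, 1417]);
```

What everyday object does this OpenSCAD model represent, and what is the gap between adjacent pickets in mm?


A fence section. The picket gap is 235 mm.

Two posts, two rails, 7 pickets — a fence section. Span 2330 mm holds 7 pickets of 64 mm with 8 equal gaps: ⌊(2330 − 7·64) / 8⌋ = 235 mm.


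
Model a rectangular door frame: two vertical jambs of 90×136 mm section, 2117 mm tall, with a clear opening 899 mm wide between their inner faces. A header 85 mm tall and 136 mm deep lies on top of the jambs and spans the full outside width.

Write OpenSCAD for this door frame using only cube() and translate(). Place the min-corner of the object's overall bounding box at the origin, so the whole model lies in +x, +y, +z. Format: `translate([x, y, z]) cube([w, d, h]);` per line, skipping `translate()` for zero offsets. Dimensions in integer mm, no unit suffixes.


cube([90, 136, 2117]);
translate([989, 0, 0]) cube([90, 136, 2117]);
translate([0, 0, 2117]) cube([1079, 136, 85]);


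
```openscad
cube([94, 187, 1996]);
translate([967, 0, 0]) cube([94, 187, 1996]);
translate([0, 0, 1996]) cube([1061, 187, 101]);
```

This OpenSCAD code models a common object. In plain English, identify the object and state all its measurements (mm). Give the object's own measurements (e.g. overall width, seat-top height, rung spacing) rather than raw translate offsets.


A door frame. The clear opening is 873 mm wide and 1996 mm high. Two 94 mm wide jambs, 187 mm deep, stand either side of the opening from the floor to the top of the opening. A 101 mm thick head sits across the top of both jambs, spanning the full outside width of the frame.


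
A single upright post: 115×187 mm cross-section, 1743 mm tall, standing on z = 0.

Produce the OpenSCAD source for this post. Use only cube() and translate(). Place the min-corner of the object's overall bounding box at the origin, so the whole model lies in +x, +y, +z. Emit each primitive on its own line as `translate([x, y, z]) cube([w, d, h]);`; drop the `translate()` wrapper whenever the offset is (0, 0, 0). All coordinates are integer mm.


cube([115, 187, 1743]);


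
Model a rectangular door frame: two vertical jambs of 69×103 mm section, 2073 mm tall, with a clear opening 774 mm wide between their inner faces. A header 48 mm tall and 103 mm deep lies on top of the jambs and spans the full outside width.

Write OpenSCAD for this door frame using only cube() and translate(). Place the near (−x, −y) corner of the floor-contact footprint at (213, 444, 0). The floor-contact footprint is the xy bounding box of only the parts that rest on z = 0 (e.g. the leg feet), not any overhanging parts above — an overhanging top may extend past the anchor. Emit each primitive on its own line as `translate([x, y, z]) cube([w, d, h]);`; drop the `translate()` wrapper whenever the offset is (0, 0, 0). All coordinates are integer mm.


translate([213, 444, 0]) cube([69, 103, 2073]);
translate([1056, 444, 0]) cube([69, 103, 2073]);
translate([213, 444, 2073]) cube([912, 103, 48]);


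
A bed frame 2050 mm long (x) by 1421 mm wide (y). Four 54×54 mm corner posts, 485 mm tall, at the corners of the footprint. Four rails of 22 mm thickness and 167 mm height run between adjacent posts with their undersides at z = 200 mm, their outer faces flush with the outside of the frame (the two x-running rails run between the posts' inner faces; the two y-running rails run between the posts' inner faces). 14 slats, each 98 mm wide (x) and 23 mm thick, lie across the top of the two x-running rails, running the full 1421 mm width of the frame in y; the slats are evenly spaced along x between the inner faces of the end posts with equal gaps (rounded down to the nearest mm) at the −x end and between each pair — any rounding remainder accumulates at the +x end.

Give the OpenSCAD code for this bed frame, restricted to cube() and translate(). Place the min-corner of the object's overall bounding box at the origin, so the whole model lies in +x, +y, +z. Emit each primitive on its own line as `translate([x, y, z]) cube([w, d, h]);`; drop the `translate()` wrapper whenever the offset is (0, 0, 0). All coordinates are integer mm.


cube([54, 54, 485]);
translate([0, 1367, 0]) cube([54, 54, 485]);
translate([1996, 0, 0]) cube([54, 54, 485]);
translate([1996, 1367, 0]) cube([54, 54, 485]);
translate([54, 0, 200]) cube([1942, 22, 167]);
translate([54, 1399, 200]) cube([1942, 22, 167]);
translate([0, 54, 200]) cube([22, 1313, 167]);
translate([2028, 54, 200]) cube([22, 1313, 167]);
translate([92, 0, 367]) cube([98, 1421, 23]);
translate([228, 0, 367]) cube([98, 1421, 23]);
translate([364, 0, 367]) cube([98, 1421, 23]);
translate([500, 0, 367]) cube([98, 1421, 23]);
translate([636, 0, 367]) cube([98, 1421, 23]);
translate([772, 0, 367]) cube([98, 1421, 23]);
translate([908, 0, 367]) cube([98, 1421, 23]);
translate([1044, 0, 367]) cube([98, 1421, 23]);
translate([1180, 0, 367]) cube([98, 1421, 23]);
translate([1316, 0, 367]) cube([98, 1421, 23]);
translate([1452, 0, 367]) cube([98, 1421, 23]);
translate([1588, 0, 367]) cube([98, 1421, 23]);
translate([1724, 0, 367]) cube([98, 1421, 23]);
translate([1860, 0, 367]) cube([98, 1421, 23]);


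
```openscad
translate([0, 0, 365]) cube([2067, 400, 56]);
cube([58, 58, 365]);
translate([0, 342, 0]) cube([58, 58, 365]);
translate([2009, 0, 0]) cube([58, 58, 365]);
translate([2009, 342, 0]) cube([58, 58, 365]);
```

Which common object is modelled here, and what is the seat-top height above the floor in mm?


A bench. The seat-top height is 421 mm.

A long slab on four corner posts — a bench. The slab sits at z = 365 with thickness 56, so the top is 365 + 56 = 421 mm.


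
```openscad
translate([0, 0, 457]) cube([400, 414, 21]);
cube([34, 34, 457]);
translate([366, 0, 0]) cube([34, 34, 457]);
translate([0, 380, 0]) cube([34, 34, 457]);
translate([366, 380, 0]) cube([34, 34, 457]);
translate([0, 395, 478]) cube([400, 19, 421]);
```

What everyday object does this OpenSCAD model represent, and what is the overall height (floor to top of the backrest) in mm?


A chair. The overall height is 899 mm.

A slab on four corner posts with a tall panel at the back — a chair. The seat slab sits at z = 457 with thickness 21, and the 421 mm backrest starts at the seat top, so the overall height is 457 + 21 + 421 = 899 mm.


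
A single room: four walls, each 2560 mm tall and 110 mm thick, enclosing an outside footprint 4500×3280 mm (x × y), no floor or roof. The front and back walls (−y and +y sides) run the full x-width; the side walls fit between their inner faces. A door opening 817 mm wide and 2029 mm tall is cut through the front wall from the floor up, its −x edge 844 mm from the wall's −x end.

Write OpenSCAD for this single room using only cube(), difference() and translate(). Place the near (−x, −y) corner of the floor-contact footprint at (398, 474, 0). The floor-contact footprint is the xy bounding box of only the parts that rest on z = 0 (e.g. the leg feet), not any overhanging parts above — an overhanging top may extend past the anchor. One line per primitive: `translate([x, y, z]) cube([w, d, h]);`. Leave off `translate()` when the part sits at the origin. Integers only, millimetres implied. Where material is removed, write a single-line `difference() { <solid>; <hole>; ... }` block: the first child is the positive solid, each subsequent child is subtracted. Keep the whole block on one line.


difference() { translate([398, 474, 0]) cube([4500, 110, 2560]); translate([1242, 474, 0]) cube([817, 110, 2029]); }
translate([398, 3644, 0]) cube([4500, 110, 2560]);
translate([398, 584, 0]) cube([110, 3060, 2560]);
translate([4788, 584, 0]) cube([110, 3060, 2560]);


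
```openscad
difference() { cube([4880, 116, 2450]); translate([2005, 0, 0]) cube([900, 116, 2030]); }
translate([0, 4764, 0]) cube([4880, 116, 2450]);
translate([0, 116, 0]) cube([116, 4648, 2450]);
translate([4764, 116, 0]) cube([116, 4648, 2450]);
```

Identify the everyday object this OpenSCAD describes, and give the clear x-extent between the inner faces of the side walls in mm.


A single room. The interior width is 4648 mm.

Four walls enclosing a rectangle with a door in the front wall — a room. Outside width 4880 minus two 116 mm walls gives 4648 mm.


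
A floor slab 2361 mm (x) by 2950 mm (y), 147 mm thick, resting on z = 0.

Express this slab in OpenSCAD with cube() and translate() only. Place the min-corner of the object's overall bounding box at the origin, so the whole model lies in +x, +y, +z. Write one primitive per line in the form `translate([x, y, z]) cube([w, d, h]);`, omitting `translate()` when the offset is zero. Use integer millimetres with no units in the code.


cube([2361, 2950, 147]);


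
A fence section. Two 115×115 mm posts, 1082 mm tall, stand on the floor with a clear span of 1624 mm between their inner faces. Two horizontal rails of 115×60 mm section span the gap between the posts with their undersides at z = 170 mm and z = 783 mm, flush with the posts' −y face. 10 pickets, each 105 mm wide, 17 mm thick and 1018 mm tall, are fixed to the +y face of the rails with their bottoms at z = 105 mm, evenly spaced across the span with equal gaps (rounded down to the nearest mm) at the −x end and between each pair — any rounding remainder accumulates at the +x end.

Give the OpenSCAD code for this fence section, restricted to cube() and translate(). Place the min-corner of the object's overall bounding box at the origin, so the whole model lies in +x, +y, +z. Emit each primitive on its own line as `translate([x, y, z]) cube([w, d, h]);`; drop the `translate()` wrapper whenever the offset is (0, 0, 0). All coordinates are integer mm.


cube([115, 115, 1082]);
translate([1739, 0, 0]) cube([115, 115, 1082]);
translate([115, 0, 170]) cube([1624, 115, 60]);
translate([115, 0, 783]) cube([1624, 115, 60]);
translate([167, 115, 105]) cube([105, 17, 1018]);
translate([324, 115, 105]) cube([105, 17, 1018]);
translate([481, 115, 105]) cube([105, 17, 1018]);
translate([638, 115, 105]) cube([105, 17, 1018]);
translate([795, 115, 105]) cube([105, 17, 1018]);
translate([952, 115, 105]) cube([105, 17, 1018]);
translate([1109, 115, 105]) cube([105, 17, 1018]);
translate([1266, 115, 105]) cube([105, 17, 1018]);
translate([1423, 115, 105]) cube([105, 17, 1018]);
translate([1580, 115, 105]) cube([105, 17, 1018]);


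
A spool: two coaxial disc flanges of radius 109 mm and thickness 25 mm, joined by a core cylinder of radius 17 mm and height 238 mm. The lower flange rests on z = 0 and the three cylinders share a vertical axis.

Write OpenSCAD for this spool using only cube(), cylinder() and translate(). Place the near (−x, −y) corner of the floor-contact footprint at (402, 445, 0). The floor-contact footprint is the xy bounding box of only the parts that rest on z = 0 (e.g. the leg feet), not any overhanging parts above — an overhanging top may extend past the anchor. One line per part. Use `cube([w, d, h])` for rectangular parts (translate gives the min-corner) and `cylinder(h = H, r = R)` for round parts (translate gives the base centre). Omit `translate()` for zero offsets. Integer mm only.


translate([511, 554, 0]) cylinder(h = 25, r = 109);
translate([511, 554, 25]) cylinder(h = 238, r = 17);
translate([511, 554, 263]) cylinder(h = 25, r = 109);


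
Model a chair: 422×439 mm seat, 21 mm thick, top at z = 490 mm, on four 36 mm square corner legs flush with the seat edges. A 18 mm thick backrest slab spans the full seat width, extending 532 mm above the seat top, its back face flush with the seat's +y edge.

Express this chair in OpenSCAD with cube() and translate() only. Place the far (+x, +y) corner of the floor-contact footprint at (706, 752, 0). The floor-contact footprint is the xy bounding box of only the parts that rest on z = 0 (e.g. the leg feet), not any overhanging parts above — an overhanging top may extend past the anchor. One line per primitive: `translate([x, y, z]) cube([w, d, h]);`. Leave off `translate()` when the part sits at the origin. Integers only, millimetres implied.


translate([284, 313, 469]) cube([422, 439, 21]);
translate([284, 313, 0]) cube([36, 36, 469]);
translate([670, 313, 0]) cube([36, 36, 469]);
translate([284, 716, 0]) cube([36, 36, 469]);
translate([670, 716, 0]) cube([36, 36, 469]);
translate([284, 734, 490]) cube([422, 18, 532]);


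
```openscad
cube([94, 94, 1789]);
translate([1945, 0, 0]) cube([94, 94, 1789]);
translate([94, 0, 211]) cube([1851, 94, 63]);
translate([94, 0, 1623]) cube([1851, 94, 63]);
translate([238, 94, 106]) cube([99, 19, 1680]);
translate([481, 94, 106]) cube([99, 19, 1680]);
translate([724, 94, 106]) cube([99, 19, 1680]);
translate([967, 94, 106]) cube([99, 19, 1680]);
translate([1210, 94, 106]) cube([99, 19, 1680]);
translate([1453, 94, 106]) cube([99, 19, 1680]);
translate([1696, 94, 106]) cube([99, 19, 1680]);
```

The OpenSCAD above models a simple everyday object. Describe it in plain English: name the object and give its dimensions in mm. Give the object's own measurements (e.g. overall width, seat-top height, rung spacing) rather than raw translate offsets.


A fence section. Two 94×94 mm posts, 1789 mm tall, stand on the floor with a clear span of 1851 mm between their inner faces. Two horizontal rails of 94×63 mm section span the gap between the posts with their undersides at z = 211 mm and z = 1623 mm, flush with the posts' −y face. 7 pickets, each 99 mm wide, 19 mm thick and 1680 mm tall, are fixed to the +y face of the rails with their bottoms at z = 106 mm, spaced across the span with a 144 mm gap after the −x post and between neighbouring pickets, with 150 mm left before the +x post.


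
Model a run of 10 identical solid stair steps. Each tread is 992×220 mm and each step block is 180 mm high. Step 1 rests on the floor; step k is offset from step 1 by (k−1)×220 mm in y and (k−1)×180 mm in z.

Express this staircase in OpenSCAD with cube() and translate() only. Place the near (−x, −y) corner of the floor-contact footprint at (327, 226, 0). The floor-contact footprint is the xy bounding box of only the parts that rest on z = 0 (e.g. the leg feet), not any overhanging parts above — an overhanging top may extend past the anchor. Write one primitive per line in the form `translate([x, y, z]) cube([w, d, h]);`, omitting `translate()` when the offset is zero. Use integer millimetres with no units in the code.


translate([327, 226, 0]) cube([992, 220, 180]);
translate([327, 446, 180]) cube([992, 220, 180]);
translate([327, 666, 360]) cube([992, 220, 180]);
translate([327, 886, 540]) cube([992, 220, 180]);
translate([327, 1106, 720]) cube([992, 220, 180]);
translate([327, 1326, 900]) cube([992, 220, 180]);
translate([327, 1546, 1080]) cube([992, 220, 180]);
translate([327, 1766, 1260]) cube([992, 220, 180]);
translate([327, 1986, 1440]) cube([992, 220, 180]);
translate([327, 2206, 1620]) cube([992, 220, 180]);


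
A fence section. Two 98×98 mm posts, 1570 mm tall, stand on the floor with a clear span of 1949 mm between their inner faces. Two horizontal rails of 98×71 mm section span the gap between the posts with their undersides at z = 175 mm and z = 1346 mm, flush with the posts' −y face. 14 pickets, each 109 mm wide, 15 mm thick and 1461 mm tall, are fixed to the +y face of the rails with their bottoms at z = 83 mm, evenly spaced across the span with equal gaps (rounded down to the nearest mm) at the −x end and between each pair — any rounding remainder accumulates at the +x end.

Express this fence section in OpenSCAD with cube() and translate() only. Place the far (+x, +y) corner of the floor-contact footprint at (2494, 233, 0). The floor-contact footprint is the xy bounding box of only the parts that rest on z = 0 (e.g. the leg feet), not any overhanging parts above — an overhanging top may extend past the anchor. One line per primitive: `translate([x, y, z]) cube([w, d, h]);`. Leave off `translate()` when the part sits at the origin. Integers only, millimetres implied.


translate([349, 135, 0]) cube([98, 98, 1570]);
translate([2396, 135, 0]) cube([98, 98, 1570]);
translate([447, 135, 175]) cube([1949, 98, 71]);
translate([447, 135, 1346]) cube([1949, 98, 71]);
translate([475, 233, 83]) cube([109, 15, 1461]);
translate([612, 233, 83]) cube([109, 15, 1461]);
translate([749, 233, 83]) cube([109, 15, 1461]);
translate([886, 233, 83]) cube([109, 15, 1461]);
translate([1023, 233, 83]) cube([109, 15, 1461]);
translate([1160, 233, 83]) cube([109, 15, 1461]);
translate([1297, 233, 83]) cube([109, 15, 1461]);
translate([1434, 233, 83]) cube([109, 15, 1461]);
translate([1571, 233, 83]) cube([109, 15, 1461]);
translate([1708, 233, 83]) cube([109, 15, 1461]);
translate([1845, 233, 83]) cube([109, 15, 1461]);
translate([1982, 233, 83]) cube([109, 15, 1461]);
translate([2119, 233, 83]) cube([109, 15, 1461]);
translate([2256, 233, 83]) cube([109, 15, 1461]);


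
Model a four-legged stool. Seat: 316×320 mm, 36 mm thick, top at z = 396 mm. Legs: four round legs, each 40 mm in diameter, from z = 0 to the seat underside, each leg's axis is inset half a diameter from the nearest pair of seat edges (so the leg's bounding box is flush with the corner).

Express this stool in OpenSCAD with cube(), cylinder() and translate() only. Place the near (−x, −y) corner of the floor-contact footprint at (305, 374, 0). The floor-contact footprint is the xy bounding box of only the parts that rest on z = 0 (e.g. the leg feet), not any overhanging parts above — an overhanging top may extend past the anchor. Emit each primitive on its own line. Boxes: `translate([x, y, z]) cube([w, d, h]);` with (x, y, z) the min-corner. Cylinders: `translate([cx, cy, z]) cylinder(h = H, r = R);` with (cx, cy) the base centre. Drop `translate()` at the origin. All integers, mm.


translate([305, 374, 360]) cube([316, 320, 36]);
translate([325, 394, 0]) cylinder(h = 360, r = 20);
translate([601, 394, 0]) cylinder(h = 360, r = 20);
translate([325, 674, 0]) cylinder(h = 360, r = 20);
translate([601, 674, 0]) cylinder(h = 360, r = 20);


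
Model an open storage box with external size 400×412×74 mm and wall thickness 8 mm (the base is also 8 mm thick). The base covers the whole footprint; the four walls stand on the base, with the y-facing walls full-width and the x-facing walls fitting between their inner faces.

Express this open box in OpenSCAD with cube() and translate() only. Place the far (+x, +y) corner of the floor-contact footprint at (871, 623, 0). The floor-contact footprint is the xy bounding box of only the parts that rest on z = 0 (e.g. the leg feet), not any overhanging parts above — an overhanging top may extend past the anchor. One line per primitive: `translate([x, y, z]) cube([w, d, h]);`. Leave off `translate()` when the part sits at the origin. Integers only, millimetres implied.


translate([471, 211, 0]) cube([400, 412, 8]);
translate([471, 211, 8]) cube([400, 8, 66]);
translate([471, 615, 8]) cube([400, 8, 66]);
translate([471, 219, 8]) cube([8, 396, 66]);
translate([863, 219, 8]) cube([8, 396, 66]);


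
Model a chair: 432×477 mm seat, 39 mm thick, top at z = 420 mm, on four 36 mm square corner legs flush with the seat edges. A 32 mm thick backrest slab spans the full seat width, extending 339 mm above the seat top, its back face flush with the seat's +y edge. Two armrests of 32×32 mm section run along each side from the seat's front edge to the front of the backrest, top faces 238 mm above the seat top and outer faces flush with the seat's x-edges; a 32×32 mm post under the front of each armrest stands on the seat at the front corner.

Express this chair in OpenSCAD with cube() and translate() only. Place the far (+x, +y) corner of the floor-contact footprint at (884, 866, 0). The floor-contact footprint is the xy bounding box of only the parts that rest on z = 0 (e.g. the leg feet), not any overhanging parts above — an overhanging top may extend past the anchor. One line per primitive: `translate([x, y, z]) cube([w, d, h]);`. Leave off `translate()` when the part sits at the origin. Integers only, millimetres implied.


translate([452, 389, 381]) cube([432, 477, 39]);
translate([452, 389, 0]) cube([36, 36, 381]);
translate([848, 389, 0]) cube([36, 36, 381]);
translate([452, 830, 0]) cube([36, 36, 381]);
translate([848, 830, 0]) cube([36, 36, 381]);
translate([452, 834, 420]) cube([432, 32, 339]);
translate([452, 389, 626]) cube([32, 445, 32]);
translate([852, 389, 626]) cube([32, 445, 32]);
translate([452, 389, 420]) cube([32, 32, 206]);
translate([852, 389, 420]) cube([32, 32, 206]);


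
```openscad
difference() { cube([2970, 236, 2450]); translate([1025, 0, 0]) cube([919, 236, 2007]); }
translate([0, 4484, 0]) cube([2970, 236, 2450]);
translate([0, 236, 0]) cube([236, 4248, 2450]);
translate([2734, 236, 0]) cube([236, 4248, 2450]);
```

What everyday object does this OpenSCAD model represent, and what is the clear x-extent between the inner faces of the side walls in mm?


A single room. The interior width is 2498 mm.

Four walls enclosing a rectangle with a door in the front wall — a room. Outside width 2970 minus two 236 mm walls gives 2498 mm.


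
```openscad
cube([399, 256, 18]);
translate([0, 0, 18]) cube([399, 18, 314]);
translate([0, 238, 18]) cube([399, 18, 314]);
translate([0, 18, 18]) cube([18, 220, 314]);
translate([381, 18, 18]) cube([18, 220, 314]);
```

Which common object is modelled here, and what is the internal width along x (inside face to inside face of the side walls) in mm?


An open box. The internal width is 363 mm.

A 399×256 base slab with four walls standing on it — an open box. The base is 399 mm wide and the walls are 18 mm thick, so the internal width is 399 − 2 × 18 = 363 mm.


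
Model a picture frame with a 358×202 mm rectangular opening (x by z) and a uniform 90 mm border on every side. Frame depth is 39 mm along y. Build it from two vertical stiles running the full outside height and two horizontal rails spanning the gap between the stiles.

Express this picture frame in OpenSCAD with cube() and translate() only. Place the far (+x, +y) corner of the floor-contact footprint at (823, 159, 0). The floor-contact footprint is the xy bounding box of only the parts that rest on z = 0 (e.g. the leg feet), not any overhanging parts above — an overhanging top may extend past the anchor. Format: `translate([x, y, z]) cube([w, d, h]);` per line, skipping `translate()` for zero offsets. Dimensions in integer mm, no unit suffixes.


translate([285, 120, 0]) cube([90, 39, 382]);
translate([733, 120, 0]) cube([90, 39, 382]);
translate([375, 120, 0]) cube([358, 39, 90]);
translate([375, 120, 292]) cube([358, 39, 90]);
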